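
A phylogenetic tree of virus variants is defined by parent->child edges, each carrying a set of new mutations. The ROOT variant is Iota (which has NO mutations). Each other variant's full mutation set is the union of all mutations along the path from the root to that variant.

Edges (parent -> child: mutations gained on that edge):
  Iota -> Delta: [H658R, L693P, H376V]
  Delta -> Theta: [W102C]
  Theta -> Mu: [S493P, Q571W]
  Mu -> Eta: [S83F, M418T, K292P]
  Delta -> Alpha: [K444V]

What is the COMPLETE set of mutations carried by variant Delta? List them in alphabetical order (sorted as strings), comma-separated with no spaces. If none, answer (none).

Answer: H376V,H658R,L693P

Derivation:
At Iota: gained [] -> total []
At Delta: gained ['H658R', 'L693P', 'H376V'] -> total ['H376V', 'H658R', 'L693P']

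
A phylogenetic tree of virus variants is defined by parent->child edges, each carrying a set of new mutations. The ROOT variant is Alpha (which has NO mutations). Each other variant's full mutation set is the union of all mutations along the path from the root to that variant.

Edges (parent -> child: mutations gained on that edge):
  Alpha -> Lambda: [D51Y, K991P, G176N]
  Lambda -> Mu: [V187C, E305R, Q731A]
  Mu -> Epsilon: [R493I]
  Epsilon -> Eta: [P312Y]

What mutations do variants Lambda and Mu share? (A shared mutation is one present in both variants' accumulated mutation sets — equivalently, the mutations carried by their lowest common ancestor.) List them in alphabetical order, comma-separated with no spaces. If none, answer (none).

Answer: D51Y,G176N,K991P

Derivation:
Accumulating mutations along path to Lambda:
  At Alpha: gained [] -> total []
  At Lambda: gained ['D51Y', 'K991P', 'G176N'] -> total ['D51Y', 'G176N', 'K991P']
Mutations(Lambda) = ['D51Y', 'G176N', 'K991P']
Accumulating mutations along path to Mu:
  At Alpha: gained [] -> total []
  At Lambda: gained ['D51Y', 'K991P', 'G176N'] -> total ['D51Y', 'G176N', 'K991P']
  At Mu: gained ['V187C', 'E305R', 'Q731A'] -> total ['D51Y', 'E305R', 'G176N', 'K991P', 'Q731A', 'V187C']
Mutations(Mu) = ['D51Y', 'E305R', 'G176N', 'K991P', 'Q731A', 'V187C']
Intersection: ['D51Y', 'G176N', 'K991P'] ∩ ['D51Y', 'E305R', 'G176N', 'K991P', 'Q731A', 'V187C'] = ['D51Y', 'G176N', 'K991P']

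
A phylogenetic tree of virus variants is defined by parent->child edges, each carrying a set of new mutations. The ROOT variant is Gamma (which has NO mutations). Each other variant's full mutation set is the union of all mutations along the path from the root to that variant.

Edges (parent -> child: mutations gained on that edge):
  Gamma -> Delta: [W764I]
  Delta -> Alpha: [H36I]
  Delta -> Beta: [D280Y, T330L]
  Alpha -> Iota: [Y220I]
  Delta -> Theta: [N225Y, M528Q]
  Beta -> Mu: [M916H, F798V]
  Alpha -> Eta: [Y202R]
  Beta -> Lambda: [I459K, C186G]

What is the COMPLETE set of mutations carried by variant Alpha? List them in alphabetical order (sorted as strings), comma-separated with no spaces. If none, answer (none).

Answer: H36I,W764I

Derivation:
At Gamma: gained [] -> total []
At Delta: gained ['W764I'] -> total ['W764I']
At Alpha: gained ['H36I'] -> total ['H36I', 'W764I']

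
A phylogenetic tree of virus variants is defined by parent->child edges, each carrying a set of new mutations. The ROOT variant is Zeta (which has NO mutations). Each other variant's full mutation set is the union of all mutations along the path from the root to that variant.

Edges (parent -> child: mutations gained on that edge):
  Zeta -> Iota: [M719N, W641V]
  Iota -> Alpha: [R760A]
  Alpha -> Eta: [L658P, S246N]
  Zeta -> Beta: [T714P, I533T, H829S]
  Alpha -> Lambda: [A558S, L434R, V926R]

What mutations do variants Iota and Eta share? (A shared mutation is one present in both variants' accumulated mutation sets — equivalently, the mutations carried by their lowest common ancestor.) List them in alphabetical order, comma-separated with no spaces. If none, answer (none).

Accumulating mutations along path to Iota:
  At Zeta: gained [] -> total []
  At Iota: gained ['M719N', 'W641V'] -> total ['M719N', 'W641V']
Mutations(Iota) = ['M719N', 'W641V']
Accumulating mutations along path to Eta:
  At Zeta: gained [] -> total []
  At Iota: gained ['M719N', 'W641V'] -> total ['M719N', 'W641V']
  At Alpha: gained ['R760A'] -> total ['M719N', 'R760A', 'W641V']
  At Eta: gained ['L658P', 'S246N'] -> total ['L658P', 'M719N', 'R760A', 'S246N', 'W641V']
Mutations(Eta) = ['L658P', 'M719N', 'R760A', 'S246N', 'W641V']
Intersection: ['M719N', 'W641V'] ∩ ['L658P', 'M719N', 'R760A', 'S246N', 'W641V'] = ['M719N', 'W641V']

Answer: M719N,W641V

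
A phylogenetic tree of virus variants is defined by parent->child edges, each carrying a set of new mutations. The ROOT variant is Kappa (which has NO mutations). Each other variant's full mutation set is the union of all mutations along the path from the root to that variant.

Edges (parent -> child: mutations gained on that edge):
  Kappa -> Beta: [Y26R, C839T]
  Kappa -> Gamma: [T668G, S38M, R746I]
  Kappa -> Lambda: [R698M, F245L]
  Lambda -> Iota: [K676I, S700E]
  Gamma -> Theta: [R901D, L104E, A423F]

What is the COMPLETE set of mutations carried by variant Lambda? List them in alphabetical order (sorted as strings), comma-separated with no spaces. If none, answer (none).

At Kappa: gained [] -> total []
At Lambda: gained ['R698M', 'F245L'] -> total ['F245L', 'R698M']

Answer: F245L,R698M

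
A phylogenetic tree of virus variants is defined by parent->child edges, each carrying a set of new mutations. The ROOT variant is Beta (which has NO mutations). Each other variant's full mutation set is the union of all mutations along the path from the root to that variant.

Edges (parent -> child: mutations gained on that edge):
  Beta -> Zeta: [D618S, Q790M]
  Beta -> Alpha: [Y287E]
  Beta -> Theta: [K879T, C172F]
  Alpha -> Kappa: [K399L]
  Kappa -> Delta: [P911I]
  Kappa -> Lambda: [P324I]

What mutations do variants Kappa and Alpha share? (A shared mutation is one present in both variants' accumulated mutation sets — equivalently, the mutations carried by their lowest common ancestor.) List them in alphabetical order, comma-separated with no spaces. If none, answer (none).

Answer: Y287E

Derivation:
Accumulating mutations along path to Kappa:
  At Beta: gained [] -> total []
  At Alpha: gained ['Y287E'] -> total ['Y287E']
  At Kappa: gained ['K399L'] -> total ['K399L', 'Y287E']
Mutations(Kappa) = ['K399L', 'Y287E']
Accumulating mutations along path to Alpha:
  At Beta: gained [] -> total []
  At Alpha: gained ['Y287E'] -> total ['Y287E']
Mutations(Alpha) = ['Y287E']
Intersection: ['K399L', 'Y287E'] ∩ ['Y287E'] = ['Y287E']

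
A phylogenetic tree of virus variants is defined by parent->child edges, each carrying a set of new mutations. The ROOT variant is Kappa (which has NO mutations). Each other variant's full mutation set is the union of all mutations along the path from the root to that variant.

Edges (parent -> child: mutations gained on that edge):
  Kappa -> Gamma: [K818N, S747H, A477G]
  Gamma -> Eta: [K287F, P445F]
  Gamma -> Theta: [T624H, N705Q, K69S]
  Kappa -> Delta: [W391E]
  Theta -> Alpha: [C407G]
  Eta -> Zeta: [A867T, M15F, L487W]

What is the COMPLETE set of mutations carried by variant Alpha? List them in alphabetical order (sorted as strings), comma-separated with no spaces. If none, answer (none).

At Kappa: gained [] -> total []
At Gamma: gained ['K818N', 'S747H', 'A477G'] -> total ['A477G', 'K818N', 'S747H']
At Theta: gained ['T624H', 'N705Q', 'K69S'] -> total ['A477G', 'K69S', 'K818N', 'N705Q', 'S747H', 'T624H']
At Alpha: gained ['C407G'] -> total ['A477G', 'C407G', 'K69S', 'K818N', 'N705Q', 'S747H', 'T624H']

Answer: A477G,C407G,K69S,K818N,N705Q,S747H,T624H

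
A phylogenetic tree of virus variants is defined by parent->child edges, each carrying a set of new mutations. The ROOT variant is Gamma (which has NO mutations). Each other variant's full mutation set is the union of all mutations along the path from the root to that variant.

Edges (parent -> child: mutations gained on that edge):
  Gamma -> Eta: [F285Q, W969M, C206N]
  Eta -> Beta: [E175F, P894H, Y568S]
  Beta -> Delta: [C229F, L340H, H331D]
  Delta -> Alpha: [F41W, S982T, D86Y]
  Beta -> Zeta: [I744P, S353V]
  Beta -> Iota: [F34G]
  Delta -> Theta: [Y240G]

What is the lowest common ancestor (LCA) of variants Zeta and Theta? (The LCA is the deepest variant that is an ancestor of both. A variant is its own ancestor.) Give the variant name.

Answer: Beta

Derivation:
Path from root to Zeta: Gamma -> Eta -> Beta -> Zeta
  ancestors of Zeta: {Gamma, Eta, Beta, Zeta}
Path from root to Theta: Gamma -> Eta -> Beta -> Delta -> Theta
  ancestors of Theta: {Gamma, Eta, Beta, Delta, Theta}
Common ancestors: {Gamma, Eta, Beta}
Walk up from Theta: Theta (not in ancestors of Zeta), Delta (not in ancestors of Zeta), Beta (in ancestors of Zeta), Eta (in ancestors of Zeta), Gamma (in ancestors of Zeta)
Deepest common ancestor (LCA) = Beta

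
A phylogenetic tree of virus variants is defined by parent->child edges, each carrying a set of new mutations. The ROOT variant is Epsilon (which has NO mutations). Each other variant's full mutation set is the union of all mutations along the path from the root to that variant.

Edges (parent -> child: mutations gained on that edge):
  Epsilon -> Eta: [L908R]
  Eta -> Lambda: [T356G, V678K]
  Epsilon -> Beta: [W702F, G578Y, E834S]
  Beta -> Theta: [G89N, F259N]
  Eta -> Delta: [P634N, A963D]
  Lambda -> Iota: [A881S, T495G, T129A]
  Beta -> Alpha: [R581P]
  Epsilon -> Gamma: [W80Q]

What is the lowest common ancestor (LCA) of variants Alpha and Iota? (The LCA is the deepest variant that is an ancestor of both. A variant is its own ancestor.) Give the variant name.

Answer: Epsilon

Derivation:
Path from root to Alpha: Epsilon -> Beta -> Alpha
  ancestors of Alpha: {Epsilon, Beta, Alpha}
Path from root to Iota: Epsilon -> Eta -> Lambda -> Iota
  ancestors of Iota: {Epsilon, Eta, Lambda, Iota}
Common ancestors: {Epsilon}
Walk up from Iota: Iota (not in ancestors of Alpha), Lambda (not in ancestors of Alpha), Eta (not in ancestors of Alpha), Epsilon (in ancestors of Alpha)
Deepest common ancestor (LCA) = Epsilon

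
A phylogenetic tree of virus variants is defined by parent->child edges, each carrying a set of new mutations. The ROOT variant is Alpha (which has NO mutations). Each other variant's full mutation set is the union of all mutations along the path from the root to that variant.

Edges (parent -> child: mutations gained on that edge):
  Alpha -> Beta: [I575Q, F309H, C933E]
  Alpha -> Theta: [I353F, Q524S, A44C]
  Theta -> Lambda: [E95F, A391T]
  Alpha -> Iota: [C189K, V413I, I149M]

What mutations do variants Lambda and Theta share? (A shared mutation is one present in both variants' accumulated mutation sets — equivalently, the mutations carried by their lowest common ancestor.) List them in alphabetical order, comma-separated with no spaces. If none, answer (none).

Accumulating mutations along path to Lambda:
  At Alpha: gained [] -> total []
  At Theta: gained ['I353F', 'Q524S', 'A44C'] -> total ['A44C', 'I353F', 'Q524S']
  At Lambda: gained ['E95F', 'A391T'] -> total ['A391T', 'A44C', 'E95F', 'I353F', 'Q524S']
Mutations(Lambda) = ['A391T', 'A44C', 'E95F', 'I353F', 'Q524S']
Accumulating mutations along path to Theta:
  At Alpha: gained [] -> total []
  At Theta: gained ['I353F', 'Q524S', 'A44C'] -> total ['A44C', 'I353F', 'Q524S']
Mutations(Theta) = ['A44C', 'I353F', 'Q524S']
Intersection: ['A391T', 'A44C', 'E95F', 'I353F', 'Q524S'] ∩ ['A44C', 'I353F', 'Q524S'] = ['A44C', 'I353F', 'Q524S']

Answer: A44C,I353F,Q524S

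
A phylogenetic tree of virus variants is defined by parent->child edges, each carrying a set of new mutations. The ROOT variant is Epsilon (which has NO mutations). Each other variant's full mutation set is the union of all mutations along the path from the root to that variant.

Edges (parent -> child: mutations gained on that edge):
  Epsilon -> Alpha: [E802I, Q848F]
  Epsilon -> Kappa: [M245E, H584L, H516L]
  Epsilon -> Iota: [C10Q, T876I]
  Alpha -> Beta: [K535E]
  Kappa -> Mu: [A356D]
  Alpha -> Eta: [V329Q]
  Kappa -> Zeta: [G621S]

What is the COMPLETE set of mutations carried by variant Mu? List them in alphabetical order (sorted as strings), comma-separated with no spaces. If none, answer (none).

Answer: A356D,H516L,H584L,M245E

Derivation:
At Epsilon: gained [] -> total []
At Kappa: gained ['M245E', 'H584L', 'H516L'] -> total ['H516L', 'H584L', 'M245E']
At Mu: gained ['A356D'] -> total ['A356D', 'H516L', 'H584L', 'M245E']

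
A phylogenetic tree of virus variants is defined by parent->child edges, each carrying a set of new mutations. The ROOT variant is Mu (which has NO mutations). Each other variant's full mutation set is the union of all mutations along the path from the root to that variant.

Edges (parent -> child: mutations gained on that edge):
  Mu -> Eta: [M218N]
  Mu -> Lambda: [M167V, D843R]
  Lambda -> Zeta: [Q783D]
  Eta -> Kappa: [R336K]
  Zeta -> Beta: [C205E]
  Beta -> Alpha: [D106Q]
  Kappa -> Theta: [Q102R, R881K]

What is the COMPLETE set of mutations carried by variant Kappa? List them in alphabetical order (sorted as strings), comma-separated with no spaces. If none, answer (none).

Answer: M218N,R336K

Derivation:
At Mu: gained [] -> total []
At Eta: gained ['M218N'] -> total ['M218N']
At Kappa: gained ['R336K'] -> total ['M218N', 'R336K']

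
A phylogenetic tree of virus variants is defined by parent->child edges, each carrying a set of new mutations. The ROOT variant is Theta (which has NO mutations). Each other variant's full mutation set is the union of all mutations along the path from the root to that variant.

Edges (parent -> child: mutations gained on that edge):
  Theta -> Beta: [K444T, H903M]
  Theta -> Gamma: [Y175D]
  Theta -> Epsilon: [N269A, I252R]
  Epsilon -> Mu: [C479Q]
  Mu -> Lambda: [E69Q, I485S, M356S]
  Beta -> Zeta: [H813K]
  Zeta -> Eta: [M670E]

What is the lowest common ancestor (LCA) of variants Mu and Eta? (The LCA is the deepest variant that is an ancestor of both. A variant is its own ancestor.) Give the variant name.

Path from root to Mu: Theta -> Epsilon -> Mu
  ancestors of Mu: {Theta, Epsilon, Mu}
Path from root to Eta: Theta -> Beta -> Zeta -> Eta
  ancestors of Eta: {Theta, Beta, Zeta, Eta}
Common ancestors: {Theta}
Walk up from Eta: Eta (not in ancestors of Mu), Zeta (not in ancestors of Mu), Beta (not in ancestors of Mu), Theta (in ancestors of Mu)
Deepest common ancestor (LCA) = Theta

Answer: Theta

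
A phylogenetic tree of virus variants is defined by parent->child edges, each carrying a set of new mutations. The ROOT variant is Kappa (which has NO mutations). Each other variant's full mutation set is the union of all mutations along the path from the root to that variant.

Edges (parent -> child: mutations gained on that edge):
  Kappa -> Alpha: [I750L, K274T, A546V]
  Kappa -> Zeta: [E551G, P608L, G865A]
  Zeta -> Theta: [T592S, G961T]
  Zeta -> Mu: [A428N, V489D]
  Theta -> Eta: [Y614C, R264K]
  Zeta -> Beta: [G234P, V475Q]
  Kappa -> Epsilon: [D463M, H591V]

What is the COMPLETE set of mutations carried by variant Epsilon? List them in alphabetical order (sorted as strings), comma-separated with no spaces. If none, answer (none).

At Kappa: gained [] -> total []
At Epsilon: gained ['D463M', 'H591V'] -> total ['D463M', 'H591V']

Answer: D463M,H591V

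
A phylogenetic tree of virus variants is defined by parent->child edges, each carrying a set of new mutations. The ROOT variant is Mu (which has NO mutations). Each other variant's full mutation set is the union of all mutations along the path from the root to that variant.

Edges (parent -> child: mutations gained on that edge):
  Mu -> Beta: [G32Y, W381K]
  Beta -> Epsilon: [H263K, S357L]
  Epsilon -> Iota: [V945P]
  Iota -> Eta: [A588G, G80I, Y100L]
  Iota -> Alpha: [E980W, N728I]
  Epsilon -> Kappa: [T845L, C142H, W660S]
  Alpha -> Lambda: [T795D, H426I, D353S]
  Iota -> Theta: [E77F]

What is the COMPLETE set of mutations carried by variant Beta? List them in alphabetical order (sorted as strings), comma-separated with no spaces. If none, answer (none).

Answer: G32Y,W381K

Derivation:
At Mu: gained [] -> total []
At Beta: gained ['G32Y', 'W381K'] -> total ['G32Y', 'W381K']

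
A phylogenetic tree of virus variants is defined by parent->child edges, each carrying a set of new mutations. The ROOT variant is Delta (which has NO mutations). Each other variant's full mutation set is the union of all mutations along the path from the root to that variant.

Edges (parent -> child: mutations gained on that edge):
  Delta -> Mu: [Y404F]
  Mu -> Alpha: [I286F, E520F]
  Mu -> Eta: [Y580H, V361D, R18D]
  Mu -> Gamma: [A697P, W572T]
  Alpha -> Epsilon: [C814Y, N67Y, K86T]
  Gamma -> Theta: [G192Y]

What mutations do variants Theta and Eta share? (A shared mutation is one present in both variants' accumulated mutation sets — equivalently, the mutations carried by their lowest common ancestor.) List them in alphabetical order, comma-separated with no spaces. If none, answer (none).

Answer: Y404F

Derivation:
Accumulating mutations along path to Theta:
  At Delta: gained [] -> total []
  At Mu: gained ['Y404F'] -> total ['Y404F']
  At Gamma: gained ['A697P', 'W572T'] -> total ['A697P', 'W572T', 'Y404F']
  At Theta: gained ['G192Y'] -> total ['A697P', 'G192Y', 'W572T', 'Y404F']
Mutations(Theta) = ['A697P', 'G192Y', 'W572T', 'Y404F']
Accumulating mutations along path to Eta:
  At Delta: gained [] -> total []
  At Mu: gained ['Y404F'] -> total ['Y404F']
  At Eta: gained ['Y580H', 'V361D', 'R18D'] -> total ['R18D', 'V361D', 'Y404F', 'Y580H']
Mutations(Eta) = ['R18D', 'V361D', 'Y404F', 'Y580H']
Intersection: ['A697P', 'G192Y', 'W572T', 'Y404F'] ∩ ['R18D', 'V361D', 'Y404F', 'Y580H'] = ['Y404F']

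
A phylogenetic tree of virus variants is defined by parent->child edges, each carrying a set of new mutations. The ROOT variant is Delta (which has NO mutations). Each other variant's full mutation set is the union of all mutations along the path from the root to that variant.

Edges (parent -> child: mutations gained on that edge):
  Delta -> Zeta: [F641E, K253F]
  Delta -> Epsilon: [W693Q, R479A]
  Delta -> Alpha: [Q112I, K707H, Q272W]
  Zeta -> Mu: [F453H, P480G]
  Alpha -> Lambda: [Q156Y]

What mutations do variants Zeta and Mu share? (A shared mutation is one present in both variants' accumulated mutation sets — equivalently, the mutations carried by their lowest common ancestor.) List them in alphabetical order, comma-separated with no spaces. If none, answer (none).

Accumulating mutations along path to Zeta:
  At Delta: gained [] -> total []
  At Zeta: gained ['F641E', 'K253F'] -> total ['F641E', 'K253F']
Mutations(Zeta) = ['F641E', 'K253F']
Accumulating mutations along path to Mu:
  At Delta: gained [] -> total []
  At Zeta: gained ['F641E', 'K253F'] -> total ['F641E', 'K253F']
  At Mu: gained ['F453H', 'P480G'] -> total ['F453H', 'F641E', 'K253F', 'P480G']
Mutations(Mu) = ['F453H', 'F641E', 'K253F', 'P480G']
Intersection: ['F641E', 'K253F'] ∩ ['F453H', 'F641E', 'K253F', 'P480G'] = ['F641E', 'K253F']

Answer: F641E,K253F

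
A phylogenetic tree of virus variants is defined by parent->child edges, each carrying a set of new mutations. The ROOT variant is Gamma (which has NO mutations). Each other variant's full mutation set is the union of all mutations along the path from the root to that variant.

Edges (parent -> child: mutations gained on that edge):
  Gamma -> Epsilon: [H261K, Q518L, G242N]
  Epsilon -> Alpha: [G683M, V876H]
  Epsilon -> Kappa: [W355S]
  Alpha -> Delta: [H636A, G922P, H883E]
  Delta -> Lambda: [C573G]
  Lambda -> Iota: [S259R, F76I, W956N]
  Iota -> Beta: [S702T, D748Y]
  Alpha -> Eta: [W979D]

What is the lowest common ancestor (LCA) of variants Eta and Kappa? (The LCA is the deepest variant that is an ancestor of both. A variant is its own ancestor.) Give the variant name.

Answer: Epsilon

Derivation:
Path from root to Eta: Gamma -> Epsilon -> Alpha -> Eta
  ancestors of Eta: {Gamma, Epsilon, Alpha, Eta}
Path from root to Kappa: Gamma -> Epsilon -> Kappa
  ancestors of Kappa: {Gamma, Epsilon, Kappa}
Common ancestors: {Gamma, Epsilon}
Walk up from Kappa: Kappa (not in ancestors of Eta), Epsilon (in ancestors of Eta), Gamma (in ancestors of Eta)
Deepest common ancestor (LCA) = Epsilon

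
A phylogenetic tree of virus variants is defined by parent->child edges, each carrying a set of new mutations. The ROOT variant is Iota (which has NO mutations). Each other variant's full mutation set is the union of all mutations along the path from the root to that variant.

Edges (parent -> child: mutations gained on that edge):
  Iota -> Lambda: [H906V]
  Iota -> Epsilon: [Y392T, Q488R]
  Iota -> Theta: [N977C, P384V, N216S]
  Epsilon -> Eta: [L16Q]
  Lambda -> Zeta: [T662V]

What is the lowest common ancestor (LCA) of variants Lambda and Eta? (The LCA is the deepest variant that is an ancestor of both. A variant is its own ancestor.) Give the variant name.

Path from root to Lambda: Iota -> Lambda
  ancestors of Lambda: {Iota, Lambda}
Path from root to Eta: Iota -> Epsilon -> Eta
  ancestors of Eta: {Iota, Epsilon, Eta}
Common ancestors: {Iota}
Walk up from Eta: Eta (not in ancestors of Lambda), Epsilon (not in ancestors of Lambda), Iota (in ancestors of Lambda)
Deepest common ancestor (LCA) = Iota

Answer: Iota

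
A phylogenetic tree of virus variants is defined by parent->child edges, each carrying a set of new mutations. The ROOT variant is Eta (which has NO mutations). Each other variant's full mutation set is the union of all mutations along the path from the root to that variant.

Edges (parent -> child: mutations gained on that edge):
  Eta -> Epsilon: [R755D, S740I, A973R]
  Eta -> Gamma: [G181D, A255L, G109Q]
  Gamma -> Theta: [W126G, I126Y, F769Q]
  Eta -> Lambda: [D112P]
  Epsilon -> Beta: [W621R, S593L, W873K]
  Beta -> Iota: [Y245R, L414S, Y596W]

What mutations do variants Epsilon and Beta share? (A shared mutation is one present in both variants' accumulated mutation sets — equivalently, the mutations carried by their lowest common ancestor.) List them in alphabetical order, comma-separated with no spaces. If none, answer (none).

Answer: A973R,R755D,S740I

Derivation:
Accumulating mutations along path to Epsilon:
  At Eta: gained [] -> total []
  At Epsilon: gained ['R755D', 'S740I', 'A973R'] -> total ['A973R', 'R755D', 'S740I']
Mutations(Epsilon) = ['A973R', 'R755D', 'S740I']
Accumulating mutations along path to Beta:
  At Eta: gained [] -> total []
  At Epsilon: gained ['R755D', 'S740I', 'A973R'] -> total ['A973R', 'R755D', 'S740I']
  At Beta: gained ['W621R', 'S593L', 'W873K'] -> total ['A973R', 'R755D', 'S593L', 'S740I', 'W621R', 'W873K']
Mutations(Beta) = ['A973R', 'R755D', 'S593L', 'S740I', 'W621R', 'W873K']
Intersection: ['A973R', 'R755D', 'S740I'] ∩ ['A973R', 'R755D', 'S593L', 'S740I', 'W621R', 'W873K'] = ['A973R', 'R755D', 'S740I']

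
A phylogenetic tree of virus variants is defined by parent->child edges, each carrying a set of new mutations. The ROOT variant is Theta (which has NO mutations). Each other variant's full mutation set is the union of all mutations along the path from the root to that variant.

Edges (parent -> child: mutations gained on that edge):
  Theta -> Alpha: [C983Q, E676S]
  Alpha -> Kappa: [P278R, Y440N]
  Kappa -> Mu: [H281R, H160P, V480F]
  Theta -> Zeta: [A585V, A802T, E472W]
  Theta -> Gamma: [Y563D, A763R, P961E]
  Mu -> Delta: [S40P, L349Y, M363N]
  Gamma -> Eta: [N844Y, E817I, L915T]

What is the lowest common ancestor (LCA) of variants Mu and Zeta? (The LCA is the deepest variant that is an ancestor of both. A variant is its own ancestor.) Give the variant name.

Answer: Theta

Derivation:
Path from root to Mu: Theta -> Alpha -> Kappa -> Mu
  ancestors of Mu: {Theta, Alpha, Kappa, Mu}
Path from root to Zeta: Theta -> Zeta
  ancestors of Zeta: {Theta, Zeta}
Common ancestors: {Theta}
Walk up from Zeta: Zeta (not in ancestors of Mu), Theta (in ancestors of Mu)
Deepest common ancestor (LCA) = Theta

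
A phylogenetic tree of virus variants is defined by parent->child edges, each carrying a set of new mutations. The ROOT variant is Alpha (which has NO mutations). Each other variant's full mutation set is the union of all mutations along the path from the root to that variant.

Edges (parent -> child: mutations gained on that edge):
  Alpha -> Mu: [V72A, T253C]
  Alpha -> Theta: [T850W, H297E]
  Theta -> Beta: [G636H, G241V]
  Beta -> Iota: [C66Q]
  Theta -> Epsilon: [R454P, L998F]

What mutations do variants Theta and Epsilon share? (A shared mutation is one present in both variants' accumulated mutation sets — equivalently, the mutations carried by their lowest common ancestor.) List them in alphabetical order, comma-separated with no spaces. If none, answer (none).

Accumulating mutations along path to Theta:
  At Alpha: gained [] -> total []
  At Theta: gained ['T850W', 'H297E'] -> total ['H297E', 'T850W']
Mutations(Theta) = ['H297E', 'T850W']
Accumulating mutations along path to Epsilon:
  At Alpha: gained [] -> total []
  At Theta: gained ['T850W', 'H297E'] -> total ['H297E', 'T850W']
  At Epsilon: gained ['R454P', 'L998F'] -> total ['H297E', 'L998F', 'R454P', 'T850W']
Mutations(Epsilon) = ['H297E', 'L998F', 'R454P', 'T850W']
Intersection: ['H297E', 'T850W'] ∩ ['H297E', 'L998F', 'R454P', 'T850W'] = ['H297E', 'T850W']

Answer: H297E,T850W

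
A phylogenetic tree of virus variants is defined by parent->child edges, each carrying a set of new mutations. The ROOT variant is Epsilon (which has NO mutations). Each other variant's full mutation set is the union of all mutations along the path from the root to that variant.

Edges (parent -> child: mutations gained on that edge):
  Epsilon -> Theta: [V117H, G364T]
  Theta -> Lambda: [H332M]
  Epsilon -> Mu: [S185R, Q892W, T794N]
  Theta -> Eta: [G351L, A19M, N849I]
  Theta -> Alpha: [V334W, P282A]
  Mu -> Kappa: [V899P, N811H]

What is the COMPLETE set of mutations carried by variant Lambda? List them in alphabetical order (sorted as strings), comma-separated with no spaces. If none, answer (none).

At Epsilon: gained [] -> total []
At Theta: gained ['V117H', 'G364T'] -> total ['G364T', 'V117H']
At Lambda: gained ['H332M'] -> total ['G364T', 'H332M', 'V117H']

Answer: G364T,H332M,V117H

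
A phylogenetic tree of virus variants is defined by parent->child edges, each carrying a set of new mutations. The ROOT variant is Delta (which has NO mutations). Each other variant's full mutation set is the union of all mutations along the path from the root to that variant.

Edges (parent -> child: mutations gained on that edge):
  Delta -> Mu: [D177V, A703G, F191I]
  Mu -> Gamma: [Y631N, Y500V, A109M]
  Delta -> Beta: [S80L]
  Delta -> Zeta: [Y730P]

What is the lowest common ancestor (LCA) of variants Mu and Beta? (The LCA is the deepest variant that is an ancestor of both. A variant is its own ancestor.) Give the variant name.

Answer: Delta

Derivation:
Path from root to Mu: Delta -> Mu
  ancestors of Mu: {Delta, Mu}
Path from root to Beta: Delta -> Beta
  ancestors of Beta: {Delta, Beta}
Common ancestors: {Delta}
Walk up from Beta: Beta (not in ancestors of Mu), Delta (in ancestors of Mu)
Deepest common ancestor (LCA) = Delta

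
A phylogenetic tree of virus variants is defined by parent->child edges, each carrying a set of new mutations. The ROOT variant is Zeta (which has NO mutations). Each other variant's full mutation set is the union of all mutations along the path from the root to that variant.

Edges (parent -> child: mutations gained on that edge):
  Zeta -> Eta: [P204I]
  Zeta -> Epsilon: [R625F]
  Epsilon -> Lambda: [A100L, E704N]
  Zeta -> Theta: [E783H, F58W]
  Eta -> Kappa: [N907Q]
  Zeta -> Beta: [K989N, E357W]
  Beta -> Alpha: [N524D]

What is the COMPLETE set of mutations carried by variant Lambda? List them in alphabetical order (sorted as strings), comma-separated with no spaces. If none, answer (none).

Answer: A100L,E704N,R625F

Derivation:
At Zeta: gained [] -> total []
At Epsilon: gained ['R625F'] -> total ['R625F']
At Lambda: gained ['A100L', 'E704N'] -> total ['A100L', 'E704N', 'R625F']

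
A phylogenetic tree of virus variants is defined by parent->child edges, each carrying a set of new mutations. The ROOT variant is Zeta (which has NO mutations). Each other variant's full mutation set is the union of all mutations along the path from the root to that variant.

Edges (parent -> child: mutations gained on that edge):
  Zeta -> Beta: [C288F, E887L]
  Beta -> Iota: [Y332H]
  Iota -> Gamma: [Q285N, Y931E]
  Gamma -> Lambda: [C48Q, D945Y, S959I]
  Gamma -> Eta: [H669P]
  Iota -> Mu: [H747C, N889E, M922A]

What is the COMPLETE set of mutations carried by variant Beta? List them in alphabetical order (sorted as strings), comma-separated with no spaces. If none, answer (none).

Answer: C288F,E887L

Derivation:
At Zeta: gained [] -> total []
At Beta: gained ['C288F', 'E887L'] -> total ['C288F', 'E887L']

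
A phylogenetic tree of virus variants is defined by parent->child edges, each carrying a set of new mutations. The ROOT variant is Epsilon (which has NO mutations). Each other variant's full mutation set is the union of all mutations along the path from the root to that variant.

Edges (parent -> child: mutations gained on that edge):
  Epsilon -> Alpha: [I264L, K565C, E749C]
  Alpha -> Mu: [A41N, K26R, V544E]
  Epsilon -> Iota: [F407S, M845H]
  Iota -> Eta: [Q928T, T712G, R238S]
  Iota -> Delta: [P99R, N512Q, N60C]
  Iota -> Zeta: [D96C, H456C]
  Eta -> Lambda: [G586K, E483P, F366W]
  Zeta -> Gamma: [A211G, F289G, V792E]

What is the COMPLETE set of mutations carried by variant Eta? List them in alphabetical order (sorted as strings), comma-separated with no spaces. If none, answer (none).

At Epsilon: gained [] -> total []
At Iota: gained ['F407S', 'M845H'] -> total ['F407S', 'M845H']
At Eta: gained ['Q928T', 'T712G', 'R238S'] -> total ['F407S', 'M845H', 'Q928T', 'R238S', 'T712G']

Answer: F407S,M845H,Q928T,R238S,T712G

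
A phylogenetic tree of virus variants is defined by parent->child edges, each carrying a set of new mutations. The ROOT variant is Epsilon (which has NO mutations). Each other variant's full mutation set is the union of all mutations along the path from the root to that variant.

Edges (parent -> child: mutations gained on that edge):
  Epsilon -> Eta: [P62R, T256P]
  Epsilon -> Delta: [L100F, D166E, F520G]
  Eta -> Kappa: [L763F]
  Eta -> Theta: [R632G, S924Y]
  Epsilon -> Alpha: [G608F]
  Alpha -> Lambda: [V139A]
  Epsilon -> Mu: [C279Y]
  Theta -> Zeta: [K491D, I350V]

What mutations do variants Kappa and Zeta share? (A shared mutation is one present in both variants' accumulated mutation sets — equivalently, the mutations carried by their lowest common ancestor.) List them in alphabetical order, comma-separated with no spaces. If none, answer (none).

Accumulating mutations along path to Kappa:
  At Epsilon: gained [] -> total []
  At Eta: gained ['P62R', 'T256P'] -> total ['P62R', 'T256P']
  At Kappa: gained ['L763F'] -> total ['L763F', 'P62R', 'T256P']
Mutations(Kappa) = ['L763F', 'P62R', 'T256P']
Accumulating mutations along path to Zeta:
  At Epsilon: gained [] -> total []
  At Eta: gained ['P62R', 'T256P'] -> total ['P62R', 'T256P']
  At Theta: gained ['R632G', 'S924Y'] -> total ['P62R', 'R632G', 'S924Y', 'T256P']
  At Zeta: gained ['K491D', 'I350V'] -> total ['I350V', 'K491D', 'P62R', 'R632G', 'S924Y', 'T256P']
Mutations(Zeta) = ['I350V', 'K491D', 'P62R', 'R632G', 'S924Y', 'T256P']
Intersection: ['L763F', 'P62R', 'T256P'] ∩ ['I350V', 'K491D', 'P62R', 'R632G', 'S924Y', 'T256P'] = ['P62R', 'T256P']

Answer: P62R,T256P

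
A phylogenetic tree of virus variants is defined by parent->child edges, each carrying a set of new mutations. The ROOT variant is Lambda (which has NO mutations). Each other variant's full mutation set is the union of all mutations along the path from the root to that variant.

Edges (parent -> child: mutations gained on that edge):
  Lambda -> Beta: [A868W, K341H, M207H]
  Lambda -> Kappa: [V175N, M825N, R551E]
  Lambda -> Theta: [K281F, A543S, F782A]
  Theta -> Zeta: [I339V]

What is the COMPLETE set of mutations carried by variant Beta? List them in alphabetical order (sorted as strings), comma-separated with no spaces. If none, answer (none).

Answer: A868W,K341H,M207H

Derivation:
At Lambda: gained [] -> total []
At Beta: gained ['A868W', 'K341H', 'M207H'] -> total ['A868W', 'K341H', 'M207H']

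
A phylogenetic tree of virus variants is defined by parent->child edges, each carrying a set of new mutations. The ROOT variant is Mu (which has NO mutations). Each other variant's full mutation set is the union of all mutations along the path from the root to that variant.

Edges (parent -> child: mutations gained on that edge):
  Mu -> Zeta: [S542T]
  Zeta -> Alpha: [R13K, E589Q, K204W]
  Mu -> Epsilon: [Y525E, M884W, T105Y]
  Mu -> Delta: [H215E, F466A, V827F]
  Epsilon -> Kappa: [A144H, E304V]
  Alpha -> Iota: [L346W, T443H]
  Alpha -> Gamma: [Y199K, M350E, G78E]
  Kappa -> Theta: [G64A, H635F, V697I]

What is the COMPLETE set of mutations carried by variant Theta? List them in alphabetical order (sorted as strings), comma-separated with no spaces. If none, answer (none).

Answer: A144H,E304V,G64A,H635F,M884W,T105Y,V697I,Y525E

Derivation:
At Mu: gained [] -> total []
At Epsilon: gained ['Y525E', 'M884W', 'T105Y'] -> total ['M884W', 'T105Y', 'Y525E']
At Kappa: gained ['A144H', 'E304V'] -> total ['A144H', 'E304V', 'M884W', 'T105Y', 'Y525E']
At Theta: gained ['G64A', 'H635F', 'V697I'] -> total ['A144H', 'E304V', 'G64A', 'H635F', 'M884W', 'T105Y', 'V697I', 'Y525E']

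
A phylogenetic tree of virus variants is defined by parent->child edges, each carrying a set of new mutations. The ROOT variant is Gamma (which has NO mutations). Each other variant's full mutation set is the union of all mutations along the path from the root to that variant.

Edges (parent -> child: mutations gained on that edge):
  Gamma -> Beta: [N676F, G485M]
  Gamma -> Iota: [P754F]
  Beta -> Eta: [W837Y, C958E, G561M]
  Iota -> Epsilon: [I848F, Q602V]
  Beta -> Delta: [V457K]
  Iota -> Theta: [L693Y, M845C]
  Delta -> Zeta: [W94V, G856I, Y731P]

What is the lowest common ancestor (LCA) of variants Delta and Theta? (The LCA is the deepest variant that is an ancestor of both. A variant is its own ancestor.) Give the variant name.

Path from root to Delta: Gamma -> Beta -> Delta
  ancestors of Delta: {Gamma, Beta, Delta}
Path from root to Theta: Gamma -> Iota -> Theta
  ancestors of Theta: {Gamma, Iota, Theta}
Common ancestors: {Gamma}
Walk up from Theta: Theta (not in ancestors of Delta), Iota (not in ancestors of Delta), Gamma (in ancestors of Delta)
Deepest common ancestor (LCA) = Gamma

Answer: Gamma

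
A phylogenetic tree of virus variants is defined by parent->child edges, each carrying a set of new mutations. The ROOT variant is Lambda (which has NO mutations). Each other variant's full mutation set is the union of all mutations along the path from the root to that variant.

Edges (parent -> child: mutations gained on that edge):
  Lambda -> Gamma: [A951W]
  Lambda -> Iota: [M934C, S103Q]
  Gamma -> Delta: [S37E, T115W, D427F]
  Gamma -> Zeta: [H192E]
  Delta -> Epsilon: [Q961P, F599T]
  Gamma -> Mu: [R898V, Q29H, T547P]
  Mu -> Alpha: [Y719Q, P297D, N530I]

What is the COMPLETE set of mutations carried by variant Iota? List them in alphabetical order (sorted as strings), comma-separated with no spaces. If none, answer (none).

Answer: M934C,S103Q

Derivation:
At Lambda: gained [] -> total []
At Iota: gained ['M934C', 'S103Q'] -> total ['M934C', 'S103Q']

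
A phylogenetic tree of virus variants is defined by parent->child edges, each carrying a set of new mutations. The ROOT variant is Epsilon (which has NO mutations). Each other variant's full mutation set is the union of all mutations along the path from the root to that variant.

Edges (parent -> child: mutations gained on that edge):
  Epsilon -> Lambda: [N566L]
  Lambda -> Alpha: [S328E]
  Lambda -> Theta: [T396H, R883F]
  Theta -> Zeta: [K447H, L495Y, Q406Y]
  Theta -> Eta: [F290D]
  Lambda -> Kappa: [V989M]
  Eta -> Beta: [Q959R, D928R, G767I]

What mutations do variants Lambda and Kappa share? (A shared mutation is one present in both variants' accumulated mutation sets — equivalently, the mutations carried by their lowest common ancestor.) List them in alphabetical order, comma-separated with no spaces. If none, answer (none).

Accumulating mutations along path to Lambda:
  At Epsilon: gained [] -> total []
  At Lambda: gained ['N566L'] -> total ['N566L']
Mutations(Lambda) = ['N566L']
Accumulating mutations along path to Kappa:
  At Epsilon: gained [] -> total []
  At Lambda: gained ['N566L'] -> total ['N566L']
  At Kappa: gained ['V989M'] -> total ['N566L', 'V989M']
Mutations(Kappa) = ['N566L', 'V989M']
Intersection: ['N566L'] ∩ ['N566L', 'V989M'] = ['N566L']

Answer: N566L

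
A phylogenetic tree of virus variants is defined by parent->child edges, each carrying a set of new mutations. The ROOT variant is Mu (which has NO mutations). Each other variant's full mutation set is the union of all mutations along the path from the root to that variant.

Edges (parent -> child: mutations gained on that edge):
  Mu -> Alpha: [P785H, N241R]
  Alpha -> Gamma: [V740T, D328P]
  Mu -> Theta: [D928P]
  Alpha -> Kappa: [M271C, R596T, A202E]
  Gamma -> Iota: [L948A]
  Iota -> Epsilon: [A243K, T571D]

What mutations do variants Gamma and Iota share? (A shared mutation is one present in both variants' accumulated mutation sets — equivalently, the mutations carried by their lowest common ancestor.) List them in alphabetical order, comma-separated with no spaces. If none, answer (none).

Answer: D328P,N241R,P785H,V740T

Derivation:
Accumulating mutations along path to Gamma:
  At Mu: gained [] -> total []
  At Alpha: gained ['P785H', 'N241R'] -> total ['N241R', 'P785H']
  At Gamma: gained ['V740T', 'D328P'] -> total ['D328P', 'N241R', 'P785H', 'V740T']
Mutations(Gamma) = ['D328P', 'N241R', 'P785H', 'V740T']
Accumulating mutations along path to Iota:
  At Mu: gained [] -> total []
  At Alpha: gained ['P785H', 'N241R'] -> total ['N241R', 'P785H']
  At Gamma: gained ['V740T', 'D328P'] -> total ['D328P', 'N241R', 'P785H', 'V740T']
  At Iota: gained ['L948A'] -> total ['D328P', 'L948A', 'N241R', 'P785H', 'V740T']
Mutations(Iota) = ['D328P', 'L948A', 'N241R', 'P785H', 'V740T']
Intersection: ['D328P', 'N241R', 'P785H', 'V740T'] ∩ ['D328P', 'L948A', 'N241R', 'P785H', 'V740T'] = ['D328P', 'N241R', 'P785H', 'V740T']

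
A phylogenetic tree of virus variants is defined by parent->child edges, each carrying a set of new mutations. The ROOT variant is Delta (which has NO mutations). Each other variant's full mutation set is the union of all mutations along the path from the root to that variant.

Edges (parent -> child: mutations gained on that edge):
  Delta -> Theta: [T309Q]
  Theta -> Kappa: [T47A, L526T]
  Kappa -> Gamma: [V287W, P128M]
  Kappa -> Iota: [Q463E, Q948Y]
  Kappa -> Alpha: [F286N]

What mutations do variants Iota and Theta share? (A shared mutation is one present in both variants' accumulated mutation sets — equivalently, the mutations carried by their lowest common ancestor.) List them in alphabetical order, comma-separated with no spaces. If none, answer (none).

Accumulating mutations along path to Iota:
  At Delta: gained [] -> total []
  At Theta: gained ['T309Q'] -> total ['T309Q']
  At Kappa: gained ['T47A', 'L526T'] -> total ['L526T', 'T309Q', 'T47A']
  At Iota: gained ['Q463E', 'Q948Y'] -> total ['L526T', 'Q463E', 'Q948Y', 'T309Q', 'T47A']
Mutations(Iota) = ['L526T', 'Q463E', 'Q948Y', 'T309Q', 'T47A']
Accumulating mutations along path to Theta:
  At Delta: gained [] -> total []
  At Theta: gained ['T309Q'] -> total ['T309Q']
Mutations(Theta) = ['T309Q']
Intersection: ['L526T', 'Q463E', 'Q948Y', 'T309Q', 'T47A'] ∩ ['T309Q'] = ['T309Q']

Answer: T309Q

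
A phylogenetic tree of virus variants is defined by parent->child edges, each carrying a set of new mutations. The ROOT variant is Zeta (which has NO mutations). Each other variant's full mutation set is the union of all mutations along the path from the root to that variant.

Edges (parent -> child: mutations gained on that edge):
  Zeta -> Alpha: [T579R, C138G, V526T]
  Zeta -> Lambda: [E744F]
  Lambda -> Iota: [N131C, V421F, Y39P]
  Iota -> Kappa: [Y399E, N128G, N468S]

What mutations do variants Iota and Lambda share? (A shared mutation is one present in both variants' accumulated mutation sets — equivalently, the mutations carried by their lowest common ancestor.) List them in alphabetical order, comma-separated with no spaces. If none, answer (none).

Accumulating mutations along path to Iota:
  At Zeta: gained [] -> total []
  At Lambda: gained ['E744F'] -> total ['E744F']
  At Iota: gained ['N131C', 'V421F', 'Y39P'] -> total ['E744F', 'N131C', 'V421F', 'Y39P']
Mutations(Iota) = ['E744F', 'N131C', 'V421F', 'Y39P']
Accumulating mutations along path to Lambda:
  At Zeta: gained [] -> total []
  At Lambda: gained ['E744F'] -> total ['E744F']
Mutations(Lambda) = ['E744F']
Intersection: ['E744F', 'N131C', 'V421F', 'Y39P'] ∩ ['E744F'] = ['E744F']

Answer: E744F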